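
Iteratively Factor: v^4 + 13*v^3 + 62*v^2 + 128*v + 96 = (v + 3)*(v^3 + 10*v^2 + 32*v + 32) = (v + 2)*(v + 3)*(v^2 + 8*v + 16) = (v + 2)*(v + 3)*(v + 4)*(v + 4)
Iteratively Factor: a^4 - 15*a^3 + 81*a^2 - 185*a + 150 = (a - 5)*(a^3 - 10*a^2 + 31*a - 30) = (a - 5)*(a - 3)*(a^2 - 7*a + 10) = (a - 5)*(a - 3)*(a - 2)*(a - 5)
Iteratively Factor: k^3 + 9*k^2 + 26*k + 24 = (k + 4)*(k^2 + 5*k + 6) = (k + 3)*(k + 4)*(k + 2)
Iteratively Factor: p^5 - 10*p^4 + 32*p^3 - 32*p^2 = (p)*(p^4 - 10*p^3 + 32*p^2 - 32*p) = p*(p - 2)*(p^3 - 8*p^2 + 16*p) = p*(p - 4)*(p - 2)*(p^2 - 4*p) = p^2*(p - 4)*(p - 2)*(p - 4)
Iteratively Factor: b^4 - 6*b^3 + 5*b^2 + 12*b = (b - 3)*(b^3 - 3*b^2 - 4*b) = b*(b - 3)*(b^2 - 3*b - 4) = b*(b - 4)*(b - 3)*(b + 1)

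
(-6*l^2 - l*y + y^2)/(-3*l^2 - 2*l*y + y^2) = (2*l + y)/(l + y)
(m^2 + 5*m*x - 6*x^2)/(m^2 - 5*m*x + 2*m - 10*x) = (m^2 + 5*m*x - 6*x^2)/(m^2 - 5*m*x + 2*m - 10*x)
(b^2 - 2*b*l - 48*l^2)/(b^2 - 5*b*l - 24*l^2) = (b + 6*l)/(b + 3*l)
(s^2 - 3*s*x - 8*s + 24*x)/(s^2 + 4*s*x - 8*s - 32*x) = (s - 3*x)/(s + 4*x)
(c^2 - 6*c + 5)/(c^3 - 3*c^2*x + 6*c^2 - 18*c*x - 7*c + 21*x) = (5 - c)/(-c^2 + 3*c*x - 7*c + 21*x)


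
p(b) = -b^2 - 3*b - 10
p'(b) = -2*b - 3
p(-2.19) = -8.23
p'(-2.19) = 1.38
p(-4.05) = -14.25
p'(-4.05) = 5.10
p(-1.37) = -7.77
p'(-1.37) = -0.26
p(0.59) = -12.12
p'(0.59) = -4.18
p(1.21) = -15.09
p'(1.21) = -5.42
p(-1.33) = -7.78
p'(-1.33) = -0.34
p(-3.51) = -11.79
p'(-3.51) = 4.02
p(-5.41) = -23.04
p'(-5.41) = 7.82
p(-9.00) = -64.00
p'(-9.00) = 15.00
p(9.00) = -118.00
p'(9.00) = -21.00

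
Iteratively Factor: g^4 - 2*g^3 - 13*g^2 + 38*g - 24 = (g - 1)*(g^3 - g^2 - 14*g + 24) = (g - 1)*(g + 4)*(g^2 - 5*g + 6) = (g - 3)*(g - 1)*(g + 4)*(g - 2)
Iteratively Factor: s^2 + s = (s + 1)*(s)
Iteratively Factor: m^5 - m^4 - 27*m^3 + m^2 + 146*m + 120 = (m + 2)*(m^4 - 3*m^3 - 21*m^2 + 43*m + 60) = (m - 3)*(m + 2)*(m^3 - 21*m - 20) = (m - 3)*(m + 2)*(m + 4)*(m^2 - 4*m - 5) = (m - 5)*(m - 3)*(m + 2)*(m + 4)*(m + 1)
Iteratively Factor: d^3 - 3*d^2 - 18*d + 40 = (d - 5)*(d^2 + 2*d - 8) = (d - 5)*(d - 2)*(d + 4)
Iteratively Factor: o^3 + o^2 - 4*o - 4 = (o + 2)*(o^2 - o - 2) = (o + 1)*(o + 2)*(o - 2)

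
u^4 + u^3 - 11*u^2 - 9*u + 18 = (u - 3)*(u - 1)*(u + 2)*(u + 3)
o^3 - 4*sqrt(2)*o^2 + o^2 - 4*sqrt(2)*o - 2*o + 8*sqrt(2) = (o - 1)*(o + 2)*(o - 4*sqrt(2))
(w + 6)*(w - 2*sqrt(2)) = w^2 - 2*sqrt(2)*w + 6*w - 12*sqrt(2)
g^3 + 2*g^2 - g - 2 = (g - 1)*(g + 1)*(g + 2)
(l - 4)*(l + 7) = l^2 + 3*l - 28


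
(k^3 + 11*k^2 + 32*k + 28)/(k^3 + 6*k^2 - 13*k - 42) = (k + 2)/(k - 3)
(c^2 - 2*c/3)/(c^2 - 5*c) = (c - 2/3)/(c - 5)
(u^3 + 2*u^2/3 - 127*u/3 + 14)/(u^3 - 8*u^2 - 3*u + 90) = (3*u^2 + 20*u - 7)/(3*(u^2 - 2*u - 15))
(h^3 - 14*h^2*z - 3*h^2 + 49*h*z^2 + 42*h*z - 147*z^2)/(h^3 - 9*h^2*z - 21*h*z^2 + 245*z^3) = (h - 3)/(h + 5*z)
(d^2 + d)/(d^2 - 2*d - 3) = d/(d - 3)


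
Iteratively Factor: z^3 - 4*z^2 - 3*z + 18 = (z + 2)*(z^2 - 6*z + 9) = (z - 3)*(z + 2)*(z - 3)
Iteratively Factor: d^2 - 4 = (d + 2)*(d - 2)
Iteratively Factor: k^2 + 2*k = (k + 2)*(k)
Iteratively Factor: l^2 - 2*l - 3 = (l - 3)*(l + 1)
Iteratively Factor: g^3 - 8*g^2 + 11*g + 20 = (g - 5)*(g^2 - 3*g - 4) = (g - 5)*(g + 1)*(g - 4)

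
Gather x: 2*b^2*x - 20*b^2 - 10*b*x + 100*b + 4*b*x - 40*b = -20*b^2 + 60*b + x*(2*b^2 - 6*b)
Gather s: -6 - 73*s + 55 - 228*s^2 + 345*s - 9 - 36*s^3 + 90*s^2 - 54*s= -36*s^3 - 138*s^2 + 218*s + 40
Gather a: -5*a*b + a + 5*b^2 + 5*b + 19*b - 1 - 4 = a*(1 - 5*b) + 5*b^2 + 24*b - 5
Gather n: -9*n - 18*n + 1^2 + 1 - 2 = -27*n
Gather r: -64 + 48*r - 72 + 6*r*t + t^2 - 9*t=r*(6*t + 48) + t^2 - 9*t - 136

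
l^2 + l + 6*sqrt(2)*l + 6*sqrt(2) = (l + 1)*(l + 6*sqrt(2))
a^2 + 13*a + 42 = (a + 6)*(a + 7)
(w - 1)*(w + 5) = w^2 + 4*w - 5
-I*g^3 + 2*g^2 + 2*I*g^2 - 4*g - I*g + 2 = (g - 1)*(g + 2*I)*(-I*g + I)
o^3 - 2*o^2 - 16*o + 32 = (o - 4)*(o - 2)*(o + 4)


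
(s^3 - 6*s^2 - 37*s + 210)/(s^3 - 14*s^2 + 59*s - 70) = (s + 6)/(s - 2)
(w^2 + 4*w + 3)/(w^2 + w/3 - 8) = 3*(w + 1)/(3*w - 8)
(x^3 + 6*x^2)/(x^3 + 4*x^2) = (x + 6)/(x + 4)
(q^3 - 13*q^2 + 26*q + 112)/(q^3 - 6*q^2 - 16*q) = (q - 7)/q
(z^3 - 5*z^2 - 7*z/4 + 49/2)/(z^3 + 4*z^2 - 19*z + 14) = (4*z^3 - 20*z^2 - 7*z + 98)/(4*(z^3 + 4*z^2 - 19*z + 14))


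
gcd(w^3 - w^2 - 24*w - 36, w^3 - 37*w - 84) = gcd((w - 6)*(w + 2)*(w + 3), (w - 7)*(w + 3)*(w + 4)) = w + 3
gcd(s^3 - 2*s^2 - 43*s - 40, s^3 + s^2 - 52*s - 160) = s^2 - 3*s - 40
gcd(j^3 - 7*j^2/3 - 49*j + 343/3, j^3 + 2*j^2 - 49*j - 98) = j^2 - 49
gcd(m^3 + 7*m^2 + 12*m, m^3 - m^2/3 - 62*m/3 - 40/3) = m + 4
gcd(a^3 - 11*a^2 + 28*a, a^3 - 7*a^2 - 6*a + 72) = a - 4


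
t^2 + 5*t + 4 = (t + 1)*(t + 4)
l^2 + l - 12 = (l - 3)*(l + 4)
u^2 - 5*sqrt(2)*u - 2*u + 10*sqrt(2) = (u - 2)*(u - 5*sqrt(2))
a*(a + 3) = a^2 + 3*a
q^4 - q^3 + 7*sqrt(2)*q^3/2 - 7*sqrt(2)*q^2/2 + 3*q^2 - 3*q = q*(q - 1)*(q + sqrt(2)/2)*(q + 3*sqrt(2))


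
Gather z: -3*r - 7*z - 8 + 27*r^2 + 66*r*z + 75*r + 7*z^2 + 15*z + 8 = 27*r^2 + 72*r + 7*z^2 + z*(66*r + 8)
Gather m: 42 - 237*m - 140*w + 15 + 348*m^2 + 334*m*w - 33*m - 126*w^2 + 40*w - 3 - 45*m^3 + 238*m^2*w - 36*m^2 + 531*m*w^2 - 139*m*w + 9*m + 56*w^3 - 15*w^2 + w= -45*m^3 + m^2*(238*w + 312) + m*(531*w^2 + 195*w - 261) + 56*w^3 - 141*w^2 - 99*w + 54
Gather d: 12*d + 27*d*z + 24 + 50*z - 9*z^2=d*(27*z + 12) - 9*z^2 + 50*z + 24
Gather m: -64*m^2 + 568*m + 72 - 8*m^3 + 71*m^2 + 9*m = -8*m^3 + 7*m^2 + 577*m + 72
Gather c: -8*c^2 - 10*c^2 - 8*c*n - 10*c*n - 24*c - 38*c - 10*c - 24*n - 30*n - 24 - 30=-18*c^2 + c*(-18*n - 72) - 54*n - 54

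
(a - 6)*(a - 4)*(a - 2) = a^3 - 12*a^2 + 44*a - 48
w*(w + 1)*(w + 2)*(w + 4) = w^4 + 7*w^3 + 14*w^2 + 8*w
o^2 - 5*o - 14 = (o - 7)*(o + 2)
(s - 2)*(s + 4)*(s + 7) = s^3 + 9*s^2 + 6*s - 56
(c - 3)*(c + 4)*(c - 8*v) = c^3 - 8*c^2*v + c^2 - 8*c*v - 12*c + 96*v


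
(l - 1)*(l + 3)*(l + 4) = l^3 + 6*l^2 + 5*l - 12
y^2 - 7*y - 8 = (y - 8)*(y + 1)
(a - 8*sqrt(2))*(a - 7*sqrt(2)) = a^2 - 15*sqrt(2)*a + 112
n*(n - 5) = n^2 - 5*n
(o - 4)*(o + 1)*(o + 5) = o^3 + 2*o^2 - 19*o - 20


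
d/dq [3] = 0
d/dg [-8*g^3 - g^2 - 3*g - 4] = -24*g^2 - 2*g - 3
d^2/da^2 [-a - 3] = 0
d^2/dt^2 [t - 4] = 0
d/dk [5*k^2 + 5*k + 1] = 10*k + 5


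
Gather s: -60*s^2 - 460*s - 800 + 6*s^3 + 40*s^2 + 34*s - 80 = 6*s^3 - 20*s^2 - 426*s - 880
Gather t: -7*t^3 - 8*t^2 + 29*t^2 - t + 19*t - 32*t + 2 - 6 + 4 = -7*t^3 + 21*t^2 - 14*t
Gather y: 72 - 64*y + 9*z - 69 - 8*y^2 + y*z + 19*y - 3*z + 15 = -8*y^2 + y*(z - 45) + 6*z + 18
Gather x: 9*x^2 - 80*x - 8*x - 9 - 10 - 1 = 9*x^2 - 88*x - 20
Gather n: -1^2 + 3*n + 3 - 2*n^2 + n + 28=-2*n^2 + 4*n + 30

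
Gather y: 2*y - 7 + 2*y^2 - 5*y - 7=2*y^2 - 3*y - 14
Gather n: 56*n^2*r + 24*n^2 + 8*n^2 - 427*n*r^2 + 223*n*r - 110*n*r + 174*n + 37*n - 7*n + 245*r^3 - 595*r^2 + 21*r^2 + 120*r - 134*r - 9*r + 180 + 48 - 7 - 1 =n^2*(56*r + 32) + n*(-427*r^2 + 113*r + 204) + 245*r^3 - 574*r^2 - 23*r + 220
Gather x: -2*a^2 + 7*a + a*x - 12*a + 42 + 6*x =-2*a^2 - 5*a + x*(a + 6) + 42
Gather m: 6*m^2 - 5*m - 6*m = 6*m^2 - 11*m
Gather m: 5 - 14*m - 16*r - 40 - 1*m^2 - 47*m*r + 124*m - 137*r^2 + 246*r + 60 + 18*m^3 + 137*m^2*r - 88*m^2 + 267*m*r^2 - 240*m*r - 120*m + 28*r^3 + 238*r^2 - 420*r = 18*m^3 + m^2*(137*r - 89) + m*(267*r^2 - 287*r - 10) + 28*r^3 + 101*r^2 - 190*r + 25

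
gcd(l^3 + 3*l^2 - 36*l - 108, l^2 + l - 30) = l + 6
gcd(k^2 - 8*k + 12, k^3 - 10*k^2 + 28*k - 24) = k^2 - 8*k + 12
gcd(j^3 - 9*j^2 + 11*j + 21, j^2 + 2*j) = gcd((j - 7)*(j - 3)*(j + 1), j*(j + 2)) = 1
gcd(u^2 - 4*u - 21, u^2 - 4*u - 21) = u^2 - 4*u - 21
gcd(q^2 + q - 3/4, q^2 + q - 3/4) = q^2 + q - 3/4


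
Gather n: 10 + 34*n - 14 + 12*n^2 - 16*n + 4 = 12*n^2 + 18*n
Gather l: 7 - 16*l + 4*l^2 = 4*l^2 - 16*l + 7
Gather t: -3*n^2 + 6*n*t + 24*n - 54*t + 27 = -3*n^2 + 24*n + t*(6*n - 54) + 27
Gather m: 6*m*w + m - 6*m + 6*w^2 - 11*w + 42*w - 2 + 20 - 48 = m*(6*w - 5) + 6*w^2 + 31*w - 30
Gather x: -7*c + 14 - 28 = -7*c - 14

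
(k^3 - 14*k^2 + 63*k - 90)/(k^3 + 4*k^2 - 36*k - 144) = (k^2 - 8*k + 15)/(k^2 + 10*k + 24)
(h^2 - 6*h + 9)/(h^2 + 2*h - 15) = (h - 3)/(h + 5)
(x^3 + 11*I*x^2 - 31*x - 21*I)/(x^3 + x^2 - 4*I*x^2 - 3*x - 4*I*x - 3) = (x^3 + 11*I*x^2 - 31*x - 21*I)/(x^3 + x^2*(1 - 4*I) - x*(3 + 4*I) - 3)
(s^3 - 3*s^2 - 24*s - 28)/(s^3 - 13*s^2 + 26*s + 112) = (s + 2)/(s - 8)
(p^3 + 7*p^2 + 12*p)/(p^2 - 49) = p*(p^2 + 7*p + 12)/(p^2 - 49)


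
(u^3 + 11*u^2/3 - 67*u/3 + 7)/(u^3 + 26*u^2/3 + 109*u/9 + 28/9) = 3*(3*u^2 - 10*u + 3)/(9*u^2 + 15*u + 4)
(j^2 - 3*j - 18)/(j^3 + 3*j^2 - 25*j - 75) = (j - 6)/(j^2 - 25)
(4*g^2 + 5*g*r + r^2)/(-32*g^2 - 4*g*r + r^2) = (g + r)/(-8*g + r)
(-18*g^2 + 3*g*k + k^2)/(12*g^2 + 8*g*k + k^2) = (-3*g + k)/(2*g + k)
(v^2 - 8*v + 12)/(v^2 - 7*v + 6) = (v - 2)/(v - 1)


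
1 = 1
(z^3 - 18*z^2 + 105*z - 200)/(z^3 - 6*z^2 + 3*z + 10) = (z^2 - 13*z + 40)/(z^2 - z - 2)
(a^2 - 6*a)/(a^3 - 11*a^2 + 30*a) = 1/(a - 5)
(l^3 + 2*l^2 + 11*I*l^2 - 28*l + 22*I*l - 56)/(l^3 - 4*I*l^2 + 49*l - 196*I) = (l^2 + l*(2 + 4*I) + 8*I)/(l^2 - 11*I*l - 28)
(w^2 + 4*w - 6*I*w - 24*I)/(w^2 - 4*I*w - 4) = (w^2 + w*(4 - 6*I) - 24*I)/(w^2 - 4*I*w - 4)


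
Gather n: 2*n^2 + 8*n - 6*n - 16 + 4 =2*n^2 + 2*n - 12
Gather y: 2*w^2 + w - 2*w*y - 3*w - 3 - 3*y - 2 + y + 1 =2*w^2 - 2*w + y*(-2*w - 2) - 4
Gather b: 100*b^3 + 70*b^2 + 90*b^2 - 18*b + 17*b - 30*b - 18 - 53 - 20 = 100*b^3 + 160*b^2 - 31*b - 91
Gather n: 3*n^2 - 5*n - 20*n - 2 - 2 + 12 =3*n^2 - 25*n + 8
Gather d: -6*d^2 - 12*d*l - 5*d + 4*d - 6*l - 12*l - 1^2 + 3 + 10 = -6*d^2 + d*(-12*l - 1) - 18*l + 12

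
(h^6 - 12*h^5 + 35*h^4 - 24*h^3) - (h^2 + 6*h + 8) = h^6 - 12*h^5 + 35*h^4 - 24*h^3 - h^2 - 6*h - 8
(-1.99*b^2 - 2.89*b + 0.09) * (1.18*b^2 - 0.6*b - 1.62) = -2.3482*b^4 - 2.2162*b^3 + 5.064*b^2 + 4.6278*b - 0.1458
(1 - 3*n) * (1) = 1 - 3*n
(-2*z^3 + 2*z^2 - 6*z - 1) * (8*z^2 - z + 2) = -16*z^5 + 18*z^4 - 54*z^3 + 2*z^2 - 11*z - 2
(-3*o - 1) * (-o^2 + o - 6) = 3*o^3 - 2*o^2 + 17*o + 6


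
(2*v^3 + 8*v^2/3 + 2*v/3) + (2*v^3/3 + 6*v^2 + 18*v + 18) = 8*v^3/3 + 26*v^2/3 + 56*v/3 + 18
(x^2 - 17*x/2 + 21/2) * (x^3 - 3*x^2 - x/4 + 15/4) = x^5 - 23*x^4/2 + 143*x^3/4 - 205*x^2/8 - 69*x/2 + 315/8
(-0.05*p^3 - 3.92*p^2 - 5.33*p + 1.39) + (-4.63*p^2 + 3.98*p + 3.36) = -0.05*p^3 - 8.55*p^2 - 1.35*p + 4.75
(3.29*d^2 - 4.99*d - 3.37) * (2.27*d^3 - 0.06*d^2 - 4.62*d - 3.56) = 7.4683*d^5 - 11.5247*d^4 - 22.5503*d^3 + 11.5436*d^2 + 33.3338*d + 11.9972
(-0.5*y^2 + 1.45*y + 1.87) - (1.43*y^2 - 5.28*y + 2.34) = -1.93*y^2 + 6.73*y - 0.47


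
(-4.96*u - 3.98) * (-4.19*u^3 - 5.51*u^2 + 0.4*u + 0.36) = 20.7824*u^4 + 44.0058*u^3 + 19.9458*u^2 - 3.3776*u - 1.4328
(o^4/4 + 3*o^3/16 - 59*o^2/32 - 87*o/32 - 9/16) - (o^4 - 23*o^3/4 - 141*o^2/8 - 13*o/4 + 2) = -3*o^4/4 + 95*o^3/16 + 505*o^2/32 + 17*o/32 - 41/16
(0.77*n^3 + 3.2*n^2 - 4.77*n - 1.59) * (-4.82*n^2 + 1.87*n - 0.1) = -3.7114*n^5 - 13.9841*n^4 + 28.8984*n^3 - 1.5761*n^2 - 2.4963*n + 0.159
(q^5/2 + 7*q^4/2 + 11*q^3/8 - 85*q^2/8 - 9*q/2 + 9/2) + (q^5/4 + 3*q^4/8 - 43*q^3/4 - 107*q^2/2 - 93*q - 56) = 3*q^5/4 + 31*q^4/8 - 75*q^3/8 - 513*q^2/8 - 195*q/2 - 103/2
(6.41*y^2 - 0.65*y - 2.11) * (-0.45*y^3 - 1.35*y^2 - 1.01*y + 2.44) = -2.8845*y^5 - 8.361*y^4 - 4.6471*y^3 + 19.1454*y^2 + 0.5451*y - 5.1484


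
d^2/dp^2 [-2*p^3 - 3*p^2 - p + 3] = -12*p - 6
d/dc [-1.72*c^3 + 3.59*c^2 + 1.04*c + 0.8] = -5.16*c^2 + 7.18*c + 1.04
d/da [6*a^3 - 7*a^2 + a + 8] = 18*a^2 - 14*a + 1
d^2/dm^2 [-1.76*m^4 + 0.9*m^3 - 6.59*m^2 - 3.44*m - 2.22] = -21.12*m^2 + 5.4*m - 13.18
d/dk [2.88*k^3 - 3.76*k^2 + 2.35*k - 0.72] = 8.64*k^2 - 7.52*k + 2.35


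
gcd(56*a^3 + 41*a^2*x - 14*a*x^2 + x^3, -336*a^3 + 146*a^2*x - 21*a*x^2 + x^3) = 56*a^2 - 15*a*x + x^2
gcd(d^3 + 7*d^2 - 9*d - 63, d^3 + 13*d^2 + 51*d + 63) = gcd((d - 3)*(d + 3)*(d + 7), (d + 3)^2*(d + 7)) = d^2 + 10*d + 21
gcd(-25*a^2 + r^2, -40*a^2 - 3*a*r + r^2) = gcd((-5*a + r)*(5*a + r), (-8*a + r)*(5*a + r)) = 5*a + r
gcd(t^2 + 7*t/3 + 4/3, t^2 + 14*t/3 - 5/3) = 1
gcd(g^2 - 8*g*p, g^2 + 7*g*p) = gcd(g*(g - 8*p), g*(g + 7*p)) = g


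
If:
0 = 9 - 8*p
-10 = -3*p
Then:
No Solution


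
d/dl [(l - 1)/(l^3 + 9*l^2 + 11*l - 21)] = 2*(-l - 5)/(l^4 + 20*l^3 + 142*l^2 + 420*l + 441)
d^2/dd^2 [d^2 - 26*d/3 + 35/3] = 2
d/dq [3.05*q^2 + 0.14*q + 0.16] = 6.1*q + 0.14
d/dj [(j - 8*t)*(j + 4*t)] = 2*j - 4*t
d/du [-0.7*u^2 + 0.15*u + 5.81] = 0.15 - 1.4*u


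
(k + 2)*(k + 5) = k^2 + 7*k + 10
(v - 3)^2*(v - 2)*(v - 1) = v^4 - 9*v^3 + 29*v^2 - 39*v + 18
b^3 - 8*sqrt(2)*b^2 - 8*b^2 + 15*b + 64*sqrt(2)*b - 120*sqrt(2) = (b - 5)*(b - 3)*(b - 8*sqrt(2))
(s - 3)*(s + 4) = s^2 + s - 12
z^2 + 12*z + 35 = (z + 5)*(z + 7)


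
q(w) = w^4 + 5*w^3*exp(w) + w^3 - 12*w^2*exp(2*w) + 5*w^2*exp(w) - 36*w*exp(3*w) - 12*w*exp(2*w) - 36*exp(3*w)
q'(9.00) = -593922589122733.77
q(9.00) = -191608246558535.91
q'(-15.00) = -12825.00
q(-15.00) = 47250.00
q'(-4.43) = -289.95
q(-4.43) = 294.16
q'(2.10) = -215187.41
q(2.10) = -65396.85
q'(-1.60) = -5.36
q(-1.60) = 0.62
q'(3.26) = -9045371.54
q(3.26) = -2817933.01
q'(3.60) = -26762859.26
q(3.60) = -8372892.53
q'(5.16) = -3731883242.71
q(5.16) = -1182978858.06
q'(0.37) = -617.16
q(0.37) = -160.98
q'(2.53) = -867644.58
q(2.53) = -266817.77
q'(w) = 5*w^3*exp(w) + 4*w^3 - 24*w^2*exp(2*w) + 20*w^2*exp(w) + 3*w^2 - 108*w*exp(3*w) - 48*w*exp(2*w) + 10*w*exp(w) - 144*exp(3*w) - 12*exp(2*w)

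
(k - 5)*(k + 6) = k^2 + k - 30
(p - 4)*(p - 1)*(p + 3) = p^3 - 2*p^2 - 11*p + 12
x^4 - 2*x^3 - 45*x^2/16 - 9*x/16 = x*(x - 3)*(x + 1/4)*(x + 3/4)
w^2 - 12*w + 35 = (w - 7)*(w - 5)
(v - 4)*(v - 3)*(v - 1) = v^3 - 8*v^2 + 19*v - 12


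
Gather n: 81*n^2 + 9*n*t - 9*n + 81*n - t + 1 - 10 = 81*n^2 + n*(9*t + 72) - t - 9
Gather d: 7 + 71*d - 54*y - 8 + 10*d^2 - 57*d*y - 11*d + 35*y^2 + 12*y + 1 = 10*d^2 + d*(60 - 57*y) + 35*y^2 - 42*y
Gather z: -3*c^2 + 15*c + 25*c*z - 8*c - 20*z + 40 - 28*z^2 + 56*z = -3*c^2 + 7*c - 28*z^2 + z*(25*c + 36) + 40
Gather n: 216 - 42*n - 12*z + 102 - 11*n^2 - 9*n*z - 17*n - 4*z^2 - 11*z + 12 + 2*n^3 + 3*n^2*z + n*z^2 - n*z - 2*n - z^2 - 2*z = 2*n^3 + n^2*(3*z - 11) + n*(z^2 - 10*z - 61) - 5*z^2 - 25*z + 330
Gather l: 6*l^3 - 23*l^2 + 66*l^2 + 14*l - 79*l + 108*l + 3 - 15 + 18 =6*l^3 + 43*l^2 + 43*l + 6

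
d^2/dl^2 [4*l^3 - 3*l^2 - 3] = 24*l - 6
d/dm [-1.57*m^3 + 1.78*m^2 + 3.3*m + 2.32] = -4.71*m^2 + 3.56*m + 3.3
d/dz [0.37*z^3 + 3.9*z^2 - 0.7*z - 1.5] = 1.11*z^2 + 7.8*z - 0.7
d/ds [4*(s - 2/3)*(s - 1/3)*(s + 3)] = 12*s^2 + 16*s - 100/9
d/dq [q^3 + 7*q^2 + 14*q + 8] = 3*q^2 + 14*q + 14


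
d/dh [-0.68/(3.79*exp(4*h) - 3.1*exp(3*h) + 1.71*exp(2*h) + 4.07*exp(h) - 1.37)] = (10.3088*exp(3*h) - 6.324*exp(2*h) + 2.3256*exp(h) + 2.7676)*exp(h)/(3.79*exp(4*h) - 3.1*exp(3*h) + 1.71*exp(2*h) + 4.07*exp(h) - 1.37)^2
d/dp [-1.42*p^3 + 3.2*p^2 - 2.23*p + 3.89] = -4.26*p^2 + 6.4*p - 2.23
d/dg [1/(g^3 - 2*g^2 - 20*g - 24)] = (-3*g^2 + 4*g + 20)/(-g^3 + 2*g^2 + 20*g + 24)^2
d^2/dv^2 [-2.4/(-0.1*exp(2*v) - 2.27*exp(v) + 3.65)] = (2.4*(0.2*exp(v) + 2.27)*(0.4*exp(v) + 4.54)*exp(v) - (0.96*exp(v) + 5.448)*(0.1*exp(2*v) + 2.27*exp(v) - 3.65))*exp(v)/(0.1*exp(2*v) + 2.27*exp(v) - 3.65)^3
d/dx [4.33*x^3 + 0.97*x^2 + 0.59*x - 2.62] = 12.99*x^2 + 1.94*x + 0.59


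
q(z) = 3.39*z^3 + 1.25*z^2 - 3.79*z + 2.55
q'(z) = 10.17*z^2 + 2.5*z - 3.79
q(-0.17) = 3.21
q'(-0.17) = -3.92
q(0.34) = 1.54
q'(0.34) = -1.76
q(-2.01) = -12.31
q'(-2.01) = 32.27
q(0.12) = 2.12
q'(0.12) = -3.34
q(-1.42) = 0.75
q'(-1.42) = 13.17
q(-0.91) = 4.48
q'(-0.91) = 2.36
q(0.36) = 1.51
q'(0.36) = -1.57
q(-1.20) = 3.04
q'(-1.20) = 7.85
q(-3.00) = -66.36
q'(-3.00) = 80.24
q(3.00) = 93.96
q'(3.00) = 95.24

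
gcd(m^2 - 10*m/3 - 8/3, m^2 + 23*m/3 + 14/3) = m + 2/3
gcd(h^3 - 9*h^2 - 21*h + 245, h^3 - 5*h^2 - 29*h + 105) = h^2 - 2*h - 35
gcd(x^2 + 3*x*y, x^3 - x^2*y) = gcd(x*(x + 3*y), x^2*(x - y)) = x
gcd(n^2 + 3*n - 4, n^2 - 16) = n + 4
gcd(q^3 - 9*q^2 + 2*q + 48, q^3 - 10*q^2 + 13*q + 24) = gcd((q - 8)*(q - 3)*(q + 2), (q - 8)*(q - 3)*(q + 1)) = q^2 - 11*q + 24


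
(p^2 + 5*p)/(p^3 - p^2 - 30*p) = 1/(p - 6)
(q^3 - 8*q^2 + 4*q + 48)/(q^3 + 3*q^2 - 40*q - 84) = (q - 4)/(q + 7)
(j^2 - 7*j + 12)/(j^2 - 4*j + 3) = (j - 4)/(j - 1)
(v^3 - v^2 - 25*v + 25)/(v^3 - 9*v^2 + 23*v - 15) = (v + 5)/(v - 3)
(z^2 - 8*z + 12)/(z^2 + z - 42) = (z - 2)/(z + 7)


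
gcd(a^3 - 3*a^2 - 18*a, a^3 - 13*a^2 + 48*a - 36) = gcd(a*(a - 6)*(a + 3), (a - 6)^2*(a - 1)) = a - 6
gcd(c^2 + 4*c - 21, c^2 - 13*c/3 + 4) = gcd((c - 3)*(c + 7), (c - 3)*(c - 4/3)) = c - 3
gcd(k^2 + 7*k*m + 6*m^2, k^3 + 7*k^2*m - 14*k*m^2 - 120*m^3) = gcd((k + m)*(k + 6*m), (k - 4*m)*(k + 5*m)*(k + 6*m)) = k + 6*m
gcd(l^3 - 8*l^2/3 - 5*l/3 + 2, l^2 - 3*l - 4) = l + 1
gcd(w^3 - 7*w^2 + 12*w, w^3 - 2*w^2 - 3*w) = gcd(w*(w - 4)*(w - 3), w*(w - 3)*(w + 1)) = w^2 - 3*w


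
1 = 1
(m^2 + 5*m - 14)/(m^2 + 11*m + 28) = (m - 2)/(m + 4)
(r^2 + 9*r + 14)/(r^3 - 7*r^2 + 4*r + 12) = (r^2 + 9*r + 14)/(r^3 - 7*r^2 + 4*r + 12)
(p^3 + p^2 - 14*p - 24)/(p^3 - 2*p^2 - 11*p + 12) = (p + 2)/(p - 1)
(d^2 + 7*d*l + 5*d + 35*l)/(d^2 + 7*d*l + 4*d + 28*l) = (d + 5)/(d + 4)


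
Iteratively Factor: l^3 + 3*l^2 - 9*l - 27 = (l + 3)*(l^2 - 9) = (l - 3)*(l + 3)*(l + 3)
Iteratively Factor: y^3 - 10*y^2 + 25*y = (y - 5)*(y^2 - 5*y) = (y - 5)^2*(y)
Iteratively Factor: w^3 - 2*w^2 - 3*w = (w)*(w^2 - 2*w - 3) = w*(w + 1)*(w - 3)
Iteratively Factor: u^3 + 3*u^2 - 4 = (u + 2)*(u^2 + u - 2) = (u - 1)*(u + 2)*(u + 2)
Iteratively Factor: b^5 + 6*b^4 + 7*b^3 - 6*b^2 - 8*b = (b + 2)*(b^4 + 4*b^3 - b^2 - 4*b) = (b + 1)*(b + 2)*(b^3 + 3*b^2 - 4*b) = (b - 1)*(b + 1)*(b + 2)*(b^2 + 4*b) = (b - 1)*(b + 1)*(b + 2)*(b + 4)*(b)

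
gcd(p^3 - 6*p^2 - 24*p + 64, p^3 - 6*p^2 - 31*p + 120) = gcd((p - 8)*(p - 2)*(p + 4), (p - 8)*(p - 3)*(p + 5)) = p - 8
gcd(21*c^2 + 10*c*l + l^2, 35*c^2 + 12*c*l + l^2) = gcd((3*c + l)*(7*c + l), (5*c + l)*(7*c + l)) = 7*c + l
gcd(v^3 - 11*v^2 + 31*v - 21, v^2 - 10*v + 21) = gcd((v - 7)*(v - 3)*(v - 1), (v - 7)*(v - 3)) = v^2 - 10*v + 21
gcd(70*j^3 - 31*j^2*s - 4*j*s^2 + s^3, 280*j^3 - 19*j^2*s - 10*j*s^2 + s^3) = -35*j^2 - 2*j*s + s^2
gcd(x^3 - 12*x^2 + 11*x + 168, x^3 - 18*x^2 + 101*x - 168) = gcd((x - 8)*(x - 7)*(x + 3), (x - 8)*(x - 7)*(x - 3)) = x^2 - 15*x + 56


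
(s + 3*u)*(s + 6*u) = s^2 + 9*s*u + 18*u^2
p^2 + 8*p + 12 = (p + 2)*(p + 6)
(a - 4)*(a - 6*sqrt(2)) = a^2 - 6*sqrt(2)*a - 4*a + 24*sqrt(2)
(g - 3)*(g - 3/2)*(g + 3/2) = g^3 - 3*g^2 - 9*g/4 + 27/4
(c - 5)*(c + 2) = c^2 - 3*c - 10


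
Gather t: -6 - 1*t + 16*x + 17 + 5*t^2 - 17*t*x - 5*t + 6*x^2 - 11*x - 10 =5*t^2 + t*(-17*x - 6) + 6*x^2 + 5*x + 1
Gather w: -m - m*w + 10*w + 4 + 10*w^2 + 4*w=-m + 10*w^2 + w*(14 - m) + 4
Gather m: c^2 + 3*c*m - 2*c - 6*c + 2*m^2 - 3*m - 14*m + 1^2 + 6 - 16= c^2 - 8*c + 2*m^2 + m*(3*c - 17) - 9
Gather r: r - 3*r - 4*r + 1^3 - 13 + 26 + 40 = 54 - 6*r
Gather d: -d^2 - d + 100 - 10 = -d^2 - d + 90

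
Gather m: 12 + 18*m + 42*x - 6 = 18*m + 42*x + 6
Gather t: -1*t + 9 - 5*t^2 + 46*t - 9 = -5*t^2 + 45*t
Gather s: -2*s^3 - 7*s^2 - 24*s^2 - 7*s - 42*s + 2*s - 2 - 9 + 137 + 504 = -2*s^3 - 31*s^2 - 47*s + 630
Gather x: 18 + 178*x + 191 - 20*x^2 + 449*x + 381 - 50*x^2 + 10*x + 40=-70*x^2 + 637*x + 630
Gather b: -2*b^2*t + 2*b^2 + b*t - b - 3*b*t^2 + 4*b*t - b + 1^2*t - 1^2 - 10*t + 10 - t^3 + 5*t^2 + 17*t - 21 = b^2*(2 - 2*t) + b*(-3*t^2 + 5*t - 2) - t^3 + 5*t^2 + 8*t - 12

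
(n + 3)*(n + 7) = n^2 + 10*n + 21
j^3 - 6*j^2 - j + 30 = (j - 5)*(j - 3)*(j + 2)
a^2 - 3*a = a*(a - 3)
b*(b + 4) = b^2 + 4*b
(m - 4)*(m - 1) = m^2 - 5*m + 4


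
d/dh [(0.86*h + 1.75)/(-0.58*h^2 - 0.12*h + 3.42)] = (0.4988*h^2 + 2.03*h + 3.1512)/(0.3364*h^4 + 0.1392*h^3 - 3.9528*h^2 - 0.8208*h + 11.6964)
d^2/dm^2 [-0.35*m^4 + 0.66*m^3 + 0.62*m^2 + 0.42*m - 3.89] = -4.2*m^2 + 3.96*m + 1.24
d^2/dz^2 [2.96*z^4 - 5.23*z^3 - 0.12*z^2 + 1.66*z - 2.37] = 35.52*z^2 - 31.38*z - 0.24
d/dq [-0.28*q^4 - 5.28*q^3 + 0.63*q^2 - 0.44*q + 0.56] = -1.12*q^3 - 15.84*q^2 + 1.26*q - 0.44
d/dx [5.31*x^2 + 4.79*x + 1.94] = 10.62*x + 4.79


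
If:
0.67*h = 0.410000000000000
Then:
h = 0.61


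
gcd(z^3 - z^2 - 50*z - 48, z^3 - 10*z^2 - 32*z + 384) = z^2 - 2*z - 48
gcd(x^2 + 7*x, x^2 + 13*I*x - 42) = 1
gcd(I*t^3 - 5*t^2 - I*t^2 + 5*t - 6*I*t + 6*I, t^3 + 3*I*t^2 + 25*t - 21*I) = 1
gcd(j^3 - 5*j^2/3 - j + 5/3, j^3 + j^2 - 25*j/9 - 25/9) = j^2 - 2*j/3 - 5/3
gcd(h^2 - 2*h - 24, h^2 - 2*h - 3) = 1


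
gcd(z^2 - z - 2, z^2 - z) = 1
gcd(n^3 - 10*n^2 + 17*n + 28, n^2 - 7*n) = n - 7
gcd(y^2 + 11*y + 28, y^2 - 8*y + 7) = 1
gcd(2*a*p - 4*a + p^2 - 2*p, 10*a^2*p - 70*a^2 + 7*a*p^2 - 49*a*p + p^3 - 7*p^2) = 2*a + p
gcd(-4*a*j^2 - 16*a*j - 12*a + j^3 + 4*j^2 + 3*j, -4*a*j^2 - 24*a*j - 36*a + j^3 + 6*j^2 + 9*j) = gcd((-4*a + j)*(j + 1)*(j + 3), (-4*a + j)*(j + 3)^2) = 4*a*j + 12*a - j^2 - 3*j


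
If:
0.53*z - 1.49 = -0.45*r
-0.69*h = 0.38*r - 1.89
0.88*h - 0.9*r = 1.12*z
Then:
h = 3.68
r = -1.70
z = 4.26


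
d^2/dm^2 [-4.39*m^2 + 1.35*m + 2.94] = -8.78000000000000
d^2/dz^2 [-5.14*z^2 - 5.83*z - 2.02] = -10.2800000000000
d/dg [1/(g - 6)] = -1/(g - 6)^2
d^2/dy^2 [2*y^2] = 4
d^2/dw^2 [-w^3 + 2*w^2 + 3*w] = 4 - 6*w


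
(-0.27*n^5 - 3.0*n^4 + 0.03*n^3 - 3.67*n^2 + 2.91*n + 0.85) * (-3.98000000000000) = 1.0746*n^5 + 11.94*n^4 - 0.1194*n^3 + 14.6066*n^2 - 11.5818*n - 3.383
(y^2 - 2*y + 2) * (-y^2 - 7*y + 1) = -y^4 - 5*y^3 + 13*y^2 - 16*y + 2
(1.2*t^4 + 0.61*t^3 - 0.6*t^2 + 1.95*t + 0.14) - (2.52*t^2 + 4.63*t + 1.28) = 1.2*t^4 + 0.61*t^3 - 3.12*t^2 - 2.68*t - 1.14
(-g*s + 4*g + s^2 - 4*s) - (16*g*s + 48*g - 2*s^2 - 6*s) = -17*g*s - 44*g + 3*s^2 + 2*s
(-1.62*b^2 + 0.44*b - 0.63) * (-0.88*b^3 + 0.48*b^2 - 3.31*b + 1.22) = 1.4256*b^5 - 1.1648*b^4 + 6.1278*b^3 - 3.7352*b^2 + 2.6221*b - 0.7686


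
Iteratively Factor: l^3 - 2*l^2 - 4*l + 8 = (l - 2)*(l^2 - 4) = (l - 2)*(l + 2)*(l - 2)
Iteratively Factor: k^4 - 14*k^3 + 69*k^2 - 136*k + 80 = (k - 5)*(k^3 - 9*k^2 + 24*k - 16) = (k - 5)*(k - 4)*(k^2 - 5*k + 4) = (k - 5)*(k - 4)*(k - 1)*(k - 4)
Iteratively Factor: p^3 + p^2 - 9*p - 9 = (p + 1)*(p^2 - 9) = (p - 3)*(p + 1)*(p + 3)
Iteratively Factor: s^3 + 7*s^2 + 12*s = (s + 4)*(s^2 + 3*s) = (s + 3)*(s + 4)*(s)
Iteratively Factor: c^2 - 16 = (c - 4)*(c + 4)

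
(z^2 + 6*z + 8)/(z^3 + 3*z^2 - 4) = (z + 4)/(z^2 + z - 2)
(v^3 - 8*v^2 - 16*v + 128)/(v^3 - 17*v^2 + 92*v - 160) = (v + 4)/(v - 5)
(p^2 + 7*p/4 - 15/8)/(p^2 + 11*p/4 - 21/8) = (2*p + 5)/(2*p + 7)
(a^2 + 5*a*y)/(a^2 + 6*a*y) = (a + 5*y)/(a + 6*y)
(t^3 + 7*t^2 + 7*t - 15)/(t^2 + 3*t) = t + 4 - 5/t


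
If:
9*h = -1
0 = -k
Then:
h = -1/9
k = 0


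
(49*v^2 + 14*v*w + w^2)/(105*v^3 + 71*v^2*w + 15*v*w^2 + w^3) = (7*v + w)/(15*v^2 + 8*v*w + w^2)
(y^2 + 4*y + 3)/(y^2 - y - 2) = (y + 3)/(y - 2)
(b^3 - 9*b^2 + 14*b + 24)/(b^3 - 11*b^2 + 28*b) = (b^2 - 5*b - 6)/(b*(b - 7))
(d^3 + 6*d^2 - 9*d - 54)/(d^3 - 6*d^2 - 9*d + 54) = (d + 6)/(d - 6)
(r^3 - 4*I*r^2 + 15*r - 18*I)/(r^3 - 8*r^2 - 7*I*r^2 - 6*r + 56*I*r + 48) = (r + 3*I)/(r - 8)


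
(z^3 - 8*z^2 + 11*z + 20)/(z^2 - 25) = (z^2 - 3*z - 4)/(z + 5)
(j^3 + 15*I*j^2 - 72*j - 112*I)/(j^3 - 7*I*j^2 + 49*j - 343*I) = (j^2 + 8*I*j - 16)/(j^2 - 14*I*j - 49)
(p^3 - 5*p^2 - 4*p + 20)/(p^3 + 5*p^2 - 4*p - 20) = (p - 5)/(p + 5)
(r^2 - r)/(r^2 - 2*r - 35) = r*(1 - r)/(-r^2 + 2*r + 35)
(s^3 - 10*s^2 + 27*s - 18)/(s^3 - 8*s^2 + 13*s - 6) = (s - 3)/(s - 1)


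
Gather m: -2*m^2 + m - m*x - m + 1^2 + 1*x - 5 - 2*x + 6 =-2*m^2 - m*x - x + 2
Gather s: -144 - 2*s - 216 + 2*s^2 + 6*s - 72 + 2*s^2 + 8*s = 4*s^2 + 12*s - 432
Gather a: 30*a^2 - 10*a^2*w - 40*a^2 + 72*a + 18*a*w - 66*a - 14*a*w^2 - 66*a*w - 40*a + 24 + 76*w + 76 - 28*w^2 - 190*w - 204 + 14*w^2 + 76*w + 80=a^2*(-10*w - 10) + a*(-14*w^2 - 48*w - 34) - 14*w^2 - 38*w - 24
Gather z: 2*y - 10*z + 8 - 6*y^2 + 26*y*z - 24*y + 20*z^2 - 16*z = -6*y^2 - 22*y + 20*z^2 + z*(26*y - 26) + 8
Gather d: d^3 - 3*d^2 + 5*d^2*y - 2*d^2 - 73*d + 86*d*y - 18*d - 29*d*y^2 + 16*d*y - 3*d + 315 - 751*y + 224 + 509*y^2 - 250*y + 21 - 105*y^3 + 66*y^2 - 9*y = d^3 + d^2*(5*y - 5) + d*(-29*y^2 + 102*y - 94) - 105*y^3 + 575*y^2 - 1010*y + 560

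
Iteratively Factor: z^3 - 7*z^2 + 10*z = (z - 5)*(z^2 - 2*z) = z*(z - 5)*(z - 2)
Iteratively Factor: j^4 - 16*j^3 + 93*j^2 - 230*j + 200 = (j - 5)*(j^3 - 11*j^2 + 38*j - 40) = (j - 5)*(j - 2)*(j^2 - 9*j + 20) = (j - 5)^2*(j - 2)*(j - 4)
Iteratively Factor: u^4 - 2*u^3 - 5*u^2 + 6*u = (u - 1)*(u^3 - u^2 - 6*u) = u*(u - 1)*(u^2 - u - 6) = u*(u - 1)*(u + 2)*(u - 3)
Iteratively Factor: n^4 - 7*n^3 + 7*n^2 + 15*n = (n - 5)*(n^3 - 2*n^2 - 3*n) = (n - 5)*(n + 1)*(n^2 - 3*n) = (n - 5)*(n - 3)*(n + 1)*(n)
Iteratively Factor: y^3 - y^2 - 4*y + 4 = (y + 2)*(y^2 - 3*y + 2) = (y - 1)*(y + 2)*(y - 2)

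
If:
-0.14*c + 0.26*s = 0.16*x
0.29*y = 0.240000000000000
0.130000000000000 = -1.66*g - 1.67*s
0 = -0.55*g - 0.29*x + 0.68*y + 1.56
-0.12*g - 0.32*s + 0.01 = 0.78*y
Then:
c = -7.52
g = 3.08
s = -3.14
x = 1.47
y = 0.83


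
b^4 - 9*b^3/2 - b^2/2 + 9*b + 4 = (b - 4)*(b - 2)*(b + 1/2)*(b + 1)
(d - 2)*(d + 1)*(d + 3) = d^3 + 2*d^2 - 5*d - 6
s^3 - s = s*(s - 1)*(s + 1)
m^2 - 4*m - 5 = (m - 5)*(m + 1)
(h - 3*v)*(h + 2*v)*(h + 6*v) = h^3 + 5*h^2*v - 12*h*v^2 - 36*v^3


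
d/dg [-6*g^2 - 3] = -12*g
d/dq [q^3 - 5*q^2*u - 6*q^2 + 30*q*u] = 3*q^2 - 10*q*u - 12*q + 30*u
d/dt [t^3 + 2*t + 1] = 3*t^2 + 2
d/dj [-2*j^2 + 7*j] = 7 - 4*j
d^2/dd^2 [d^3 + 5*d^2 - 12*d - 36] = 6*d + 10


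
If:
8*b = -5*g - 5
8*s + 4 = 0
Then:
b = -5*g/8 - 5/8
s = -1/2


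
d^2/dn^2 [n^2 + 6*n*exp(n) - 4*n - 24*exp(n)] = 6*n*exp(n) - 12*exp(n) + 2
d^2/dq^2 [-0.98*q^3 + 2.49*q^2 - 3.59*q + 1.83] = 4.98 - 5.88*q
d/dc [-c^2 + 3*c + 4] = 3 - 2*c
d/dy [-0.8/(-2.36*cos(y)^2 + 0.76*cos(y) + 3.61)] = (3.776*cos(y) - 0.608)*sin(y)/(-2.36*cos(y)^2 + 0.76*cos(y) + 3.61)^2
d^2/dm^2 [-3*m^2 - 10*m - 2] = -6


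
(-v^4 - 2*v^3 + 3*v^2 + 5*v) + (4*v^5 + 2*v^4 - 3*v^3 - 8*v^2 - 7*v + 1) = 4*v^5 + v^4 - 5*v^3 - 5*v^2 - 2*v + 1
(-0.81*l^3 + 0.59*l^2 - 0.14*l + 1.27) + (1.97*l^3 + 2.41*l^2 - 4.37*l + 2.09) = 1.16*l^3 + 3.0*l^2 - 4.51*l + 3.36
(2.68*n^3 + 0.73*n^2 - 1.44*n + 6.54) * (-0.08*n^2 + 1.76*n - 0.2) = -0.2144*n^5 + 4.6584*n^4 + 0.864*n^3 - 3.2036*n^2 + 11.7984*n - 1.308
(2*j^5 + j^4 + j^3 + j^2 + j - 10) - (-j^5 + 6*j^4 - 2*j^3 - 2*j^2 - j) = 3*j^5 - 5*j^4 + 3*j^3 + 3*j^2 + 2*j - 10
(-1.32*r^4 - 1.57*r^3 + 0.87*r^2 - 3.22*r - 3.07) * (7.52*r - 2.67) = -9.9264*r^5 - 8.282*r^4 + 10.7343*r^3 - 26.5373*r^2 - 14.489*r + 8.1969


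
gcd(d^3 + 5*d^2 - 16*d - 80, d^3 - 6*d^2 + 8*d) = d - 4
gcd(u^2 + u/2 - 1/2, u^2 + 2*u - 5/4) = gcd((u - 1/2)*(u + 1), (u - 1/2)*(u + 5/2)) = u - 1/2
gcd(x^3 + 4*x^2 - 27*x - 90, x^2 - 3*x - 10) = x - 5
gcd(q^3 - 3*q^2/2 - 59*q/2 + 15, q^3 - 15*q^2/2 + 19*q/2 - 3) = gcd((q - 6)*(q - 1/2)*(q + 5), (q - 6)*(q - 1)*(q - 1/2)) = q^2 - 13*q/2 + 3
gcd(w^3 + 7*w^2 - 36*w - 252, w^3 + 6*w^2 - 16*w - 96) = w + 6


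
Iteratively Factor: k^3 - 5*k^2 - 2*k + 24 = (k - 3)*(k^2 - 2*k - 8) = (k - 3)*(k + 2)*(k - 4)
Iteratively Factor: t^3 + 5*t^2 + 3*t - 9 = (t + 3)*(t^2 + 2*t - 3) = (t + 3)^2*(t - 1)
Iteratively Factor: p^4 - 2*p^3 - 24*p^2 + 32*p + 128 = (p - 4)*(p^3 + 2*p^2 - 16*p - 32) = (p - 4)*(p + 2)*(p^2 - 16) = (p - 4)*(p + 2)*(p + 4)*(p - 4)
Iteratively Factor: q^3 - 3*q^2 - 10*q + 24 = (q - 2)*(q^2 - q - 12) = (q - 2)*(q + 3)*(q - 4)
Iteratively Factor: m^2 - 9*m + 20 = (m - 4)*(m - 5)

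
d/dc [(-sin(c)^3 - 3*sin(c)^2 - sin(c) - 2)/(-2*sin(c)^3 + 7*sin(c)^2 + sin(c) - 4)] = (-13*sin(c)^4 - 6*sin(c)^3 + 4*sin(c)^2 + 52*sin(c) + 6)*cos(c)/(2*sin(c)^3 - 7*sin(c)^2 - sin(c) + 4)^2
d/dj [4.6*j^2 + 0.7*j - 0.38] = 9.2*j + 0.7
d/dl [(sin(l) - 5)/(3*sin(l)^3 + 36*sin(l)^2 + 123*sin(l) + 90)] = (-2*sin(l)^3 + 3*sin(l)^2 + 120*sin(l) + 235)*cos(l)/(3*(sin(l)^3 + 12*sin(l)^2 + 41*sin(l) + 30)^2)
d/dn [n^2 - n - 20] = 2*n - 1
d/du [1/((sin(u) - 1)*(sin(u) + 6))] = -(2*sin(u) + 5)*cos(u)/((sin(u) - 1)^2*(sin(u) + 6)^2)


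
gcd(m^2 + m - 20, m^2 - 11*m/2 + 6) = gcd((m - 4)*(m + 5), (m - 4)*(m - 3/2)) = m - 4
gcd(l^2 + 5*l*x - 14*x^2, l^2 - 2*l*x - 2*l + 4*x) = -l + 2*x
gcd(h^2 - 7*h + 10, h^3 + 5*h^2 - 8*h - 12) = h - 2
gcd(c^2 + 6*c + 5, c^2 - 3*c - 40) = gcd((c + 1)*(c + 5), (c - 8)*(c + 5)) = c + 5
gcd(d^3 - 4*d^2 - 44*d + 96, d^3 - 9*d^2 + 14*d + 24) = 1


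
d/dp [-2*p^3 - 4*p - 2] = -6*p^2 - 4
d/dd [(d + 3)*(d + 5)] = 2*d + 8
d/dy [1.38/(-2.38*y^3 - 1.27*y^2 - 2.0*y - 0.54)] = (9.8532*y^2 + 3.5052*y + 2.76)/(2.38*y^3 + 1.27*y^2 + 2.0*y + 0.54)^2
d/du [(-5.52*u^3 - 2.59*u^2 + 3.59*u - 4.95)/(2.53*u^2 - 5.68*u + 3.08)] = (-13.9656*u^4 + 62.7072*u^3 - 45.3763*u^2 + 9.0926*u - 17.0588)/(6.4009*u^4 - 28.7408*u^3 + 47.8472*u^2 - 34.9888*u + 9.4864)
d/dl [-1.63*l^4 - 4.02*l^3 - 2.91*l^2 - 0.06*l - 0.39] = -6.52*l^3 - 12.06*l^2 - 5.82*l - 0.06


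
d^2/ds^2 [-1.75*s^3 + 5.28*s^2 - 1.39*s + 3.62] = 10.56 - 10.5*s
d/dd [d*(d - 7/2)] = 2*d - 7/2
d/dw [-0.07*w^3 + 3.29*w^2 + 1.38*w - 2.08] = -0.21*w^2 + 6.58*w + 1.38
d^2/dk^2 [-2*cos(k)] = 2*cos(k)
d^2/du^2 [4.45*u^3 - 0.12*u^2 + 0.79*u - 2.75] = 26.7*u - 0.24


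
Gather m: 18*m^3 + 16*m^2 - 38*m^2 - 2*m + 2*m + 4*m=18*m^3 - 22*m^2 + 4*m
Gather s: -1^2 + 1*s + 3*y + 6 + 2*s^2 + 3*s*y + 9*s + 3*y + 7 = 2*s^2 + s*(3*y + 10) + 6*y + 12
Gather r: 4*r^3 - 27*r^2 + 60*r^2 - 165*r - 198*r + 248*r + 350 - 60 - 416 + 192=4*r^3 + 33*r^2 - 115*r + 66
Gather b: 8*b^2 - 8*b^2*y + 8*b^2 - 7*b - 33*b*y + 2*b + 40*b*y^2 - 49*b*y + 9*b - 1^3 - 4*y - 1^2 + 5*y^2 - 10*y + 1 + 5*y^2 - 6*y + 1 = b^2*(16 - 8*y) + b*(40*y^2 - 82*y + 4) + 10*y^2 - 20*y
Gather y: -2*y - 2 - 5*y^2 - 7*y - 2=-5*y^2 - 9*y - 4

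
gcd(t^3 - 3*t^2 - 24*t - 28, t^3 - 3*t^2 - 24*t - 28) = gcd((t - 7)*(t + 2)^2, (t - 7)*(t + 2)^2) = t^3 - 3*t^2 - 24*t - 28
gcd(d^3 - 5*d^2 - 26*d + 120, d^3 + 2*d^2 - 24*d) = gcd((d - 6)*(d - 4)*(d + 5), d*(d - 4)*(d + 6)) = d - 4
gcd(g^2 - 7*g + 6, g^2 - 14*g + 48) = g - 6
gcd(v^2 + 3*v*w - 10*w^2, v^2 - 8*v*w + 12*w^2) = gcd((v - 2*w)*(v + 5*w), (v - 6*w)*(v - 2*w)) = v - 2*w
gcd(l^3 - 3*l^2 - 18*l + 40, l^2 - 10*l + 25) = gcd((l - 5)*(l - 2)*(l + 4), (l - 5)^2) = l - 5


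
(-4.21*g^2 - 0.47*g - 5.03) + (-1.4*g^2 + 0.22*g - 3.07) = -5.61*g^2 - 0.25*g - 8.1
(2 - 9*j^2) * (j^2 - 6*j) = -9*j^4 + 54*j^3 + 2*j^2 - 12*j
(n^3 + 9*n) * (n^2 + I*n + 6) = n^5 + I*n^4 + 15*n^3 + 9*I*n^2 + 54*n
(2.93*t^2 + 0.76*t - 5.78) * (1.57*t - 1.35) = 4.6001*t^3 - 2.7623*t^2 - 10.1006*t + 7.803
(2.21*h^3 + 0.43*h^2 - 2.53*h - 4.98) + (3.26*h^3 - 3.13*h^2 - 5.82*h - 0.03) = 5.47*h^3 - 2.7*h^2 - 8.35*h - 5.01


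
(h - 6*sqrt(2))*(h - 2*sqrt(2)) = h^2 - 8*sqrt(2)*h + 24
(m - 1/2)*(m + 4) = m^2 + 7*m/2 - 2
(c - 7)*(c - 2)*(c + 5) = c^3 - 4*c^2 - 31*c + 70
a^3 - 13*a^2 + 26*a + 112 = (a - 8)*(a - 7)*(a + 2)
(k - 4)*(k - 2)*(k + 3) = k^3 - 3*k^2 - 10*k + 24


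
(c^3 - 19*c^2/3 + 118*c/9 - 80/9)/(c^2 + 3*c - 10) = (9*c^2 - 39*c + 40)/(9*(c + 5))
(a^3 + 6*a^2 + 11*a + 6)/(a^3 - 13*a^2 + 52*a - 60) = (a^3 + 6*a^2 + 11*a + 6)/(a^3 - 13*a^2 + 52*a - 60)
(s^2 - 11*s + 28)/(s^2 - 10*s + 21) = (s - 4)/(s - 3)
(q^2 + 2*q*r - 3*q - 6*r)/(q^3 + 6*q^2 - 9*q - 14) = (q^2 + 2*q*r - 3*q - 6*r)/(q^3 + 6*q^2 - 9*q - 14)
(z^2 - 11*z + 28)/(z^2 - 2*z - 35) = (z - 4)/(z + 5)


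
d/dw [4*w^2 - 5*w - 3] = 8*w - 5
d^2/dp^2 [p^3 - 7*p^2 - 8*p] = 6*p - 14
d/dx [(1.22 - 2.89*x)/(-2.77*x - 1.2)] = (18.967298*x + 8.21688)/(2.77*x + 1.2)^3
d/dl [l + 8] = 1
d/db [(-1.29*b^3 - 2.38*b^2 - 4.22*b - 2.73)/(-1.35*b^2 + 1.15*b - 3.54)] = (1.7415*b^4 - 2.967*b^3 + 5.2658*b^2 + 9.4794*b + 18.0783)/(1.8225*b^4 - 3.105*b^3 + 10.8805*b^2 - 8.142*b + 12.5316)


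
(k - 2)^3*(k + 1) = k^4 - 5*k^3 + 6*k^2 + 4*k - 8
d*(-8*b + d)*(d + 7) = -8*b*d^2 - 56*b*d + d^3 + 7*d^2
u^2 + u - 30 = (u - 5)*(u + 6)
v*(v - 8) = v^2 - 8*v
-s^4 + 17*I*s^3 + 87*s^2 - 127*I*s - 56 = (s - 8*I)*(s - 7*I)*(I*s + 1)^2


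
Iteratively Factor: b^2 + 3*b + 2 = (b + 1)*(b + 2)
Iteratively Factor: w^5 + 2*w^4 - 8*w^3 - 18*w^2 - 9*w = (w)*(w^4 + 2*w^3 - 8*w^2 - 18*w - 9) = w*(w + 1)*(w^3 + w^2 - 9*w - 9) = w*(w + 1)*(w + 3)*(w^2 - 2*w - 3) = w*(w - 3)*(w + 1)*(w + 3)*(w + 1)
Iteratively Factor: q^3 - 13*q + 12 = (q - 1)*(q^2 + q - 12) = (q - 3)*(q - 1)*(q + 4)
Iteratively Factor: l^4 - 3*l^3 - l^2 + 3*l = (l - 3)*(l^3 - l) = l*(l - 3)*(l^2 - 1) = l*(l - 3)*(l - 1)*(l + 1)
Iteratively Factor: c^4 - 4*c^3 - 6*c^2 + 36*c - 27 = (c - 1)*(c^3 - 3*c^2 - 9*c + 27) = (c - 1)*(c + 3)*(c^2 - 6*c + 9) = (c - 3)*(c - 1)*(c + 3)*(c - 3)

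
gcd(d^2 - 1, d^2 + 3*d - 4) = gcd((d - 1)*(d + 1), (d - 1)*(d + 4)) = d - 1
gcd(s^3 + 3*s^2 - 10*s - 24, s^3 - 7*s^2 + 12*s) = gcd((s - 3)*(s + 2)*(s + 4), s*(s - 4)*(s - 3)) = s - 3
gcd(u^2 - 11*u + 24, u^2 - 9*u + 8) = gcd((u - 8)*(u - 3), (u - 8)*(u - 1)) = u - 8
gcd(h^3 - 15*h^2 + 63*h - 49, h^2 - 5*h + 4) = h - 1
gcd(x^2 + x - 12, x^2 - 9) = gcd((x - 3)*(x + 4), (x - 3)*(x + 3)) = x - 3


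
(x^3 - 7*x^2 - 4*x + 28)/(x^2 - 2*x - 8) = (x^2 - 9*x + 14)/(x - 4)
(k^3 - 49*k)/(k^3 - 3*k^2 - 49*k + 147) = k/(k - 3)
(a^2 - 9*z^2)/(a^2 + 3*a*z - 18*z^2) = (a + 3*z)/(a + 6*z)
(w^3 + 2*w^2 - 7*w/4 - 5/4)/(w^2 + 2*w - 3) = (w^2 + 3*w + 5/4)/(w + 3)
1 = 1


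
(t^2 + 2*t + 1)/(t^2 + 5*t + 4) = (t + 1)/(t + 4)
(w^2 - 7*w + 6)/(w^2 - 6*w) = (w - 1)/w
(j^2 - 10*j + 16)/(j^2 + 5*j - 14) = (j - 8)/(j + 7)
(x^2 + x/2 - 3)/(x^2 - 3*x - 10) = (x - 3/2)/(x - 5)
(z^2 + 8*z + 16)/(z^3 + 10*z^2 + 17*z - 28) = (z + 4)/(z^2 + 6*z - 7)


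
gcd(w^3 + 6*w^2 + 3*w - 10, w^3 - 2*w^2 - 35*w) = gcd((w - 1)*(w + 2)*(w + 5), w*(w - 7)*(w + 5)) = w + 5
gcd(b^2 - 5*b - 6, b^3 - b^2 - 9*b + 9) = 1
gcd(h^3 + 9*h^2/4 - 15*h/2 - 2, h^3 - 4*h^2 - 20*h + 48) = h^2 + 2*h - 8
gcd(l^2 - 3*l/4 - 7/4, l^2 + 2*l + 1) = l + 1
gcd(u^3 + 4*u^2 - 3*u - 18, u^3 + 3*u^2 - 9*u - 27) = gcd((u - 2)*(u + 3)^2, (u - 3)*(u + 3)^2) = u^2 + 6*u + 9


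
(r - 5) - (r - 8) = 3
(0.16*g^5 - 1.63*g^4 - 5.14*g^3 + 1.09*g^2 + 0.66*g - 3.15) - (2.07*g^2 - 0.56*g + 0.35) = 0.16*g^5 - 1.63*g^4 - 5.14*g^3 - 0.98*g^2 + 1.22*g - 3.5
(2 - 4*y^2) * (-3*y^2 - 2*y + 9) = 12*y^4 + 8*y^3 - 42*y^2 - 4*y + 18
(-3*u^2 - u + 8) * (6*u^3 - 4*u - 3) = -18*u^5 - 6*u^4 + 60*u^3 + 13*u^2 - 29*u - 24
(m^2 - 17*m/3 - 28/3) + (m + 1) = m^2 - 14*m/3 - 25/3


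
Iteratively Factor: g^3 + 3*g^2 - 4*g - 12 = (g + 3)*(g^2 - 4) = (g - 2)*(g + 3)*(g + 2)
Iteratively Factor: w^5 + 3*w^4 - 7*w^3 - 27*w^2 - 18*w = (w)*(w^4 + 3*w^3 - 7*w^2 - 27*w - 18) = w*(w + 1)*(w^3 + 2*w^2 - 9*w - 18) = w*(w + 1)*(w + 2)*(w^2 - 9) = w*(w - 3)*(w + 1)*(w + 2)*(w + 3)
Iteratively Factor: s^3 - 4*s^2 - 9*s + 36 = (s + 3)*(s^2 - 7*s + 12) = (s - 4)*(s + 3)*(s - 3)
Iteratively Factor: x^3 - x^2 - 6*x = (x)*(x^2 - x - 6) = x*(x + 2)*(x - 3)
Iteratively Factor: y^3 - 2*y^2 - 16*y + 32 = (y - 2)*(y^2 - 16) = (y - 2)*(y + 4)*(y - 4)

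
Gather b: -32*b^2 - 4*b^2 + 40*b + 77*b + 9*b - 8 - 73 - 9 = -36*b^2 + 126*b - 90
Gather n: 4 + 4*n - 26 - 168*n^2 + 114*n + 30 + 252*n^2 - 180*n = 84*n^2 - 62*n + 8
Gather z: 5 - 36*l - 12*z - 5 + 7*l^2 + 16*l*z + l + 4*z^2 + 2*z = 7*l^2 - 35*l + 4*z^2 + z*(16*l - 10)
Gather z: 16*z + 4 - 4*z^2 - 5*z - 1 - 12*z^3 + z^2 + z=-12*z^3 - 3*z^2 + 12*z + 3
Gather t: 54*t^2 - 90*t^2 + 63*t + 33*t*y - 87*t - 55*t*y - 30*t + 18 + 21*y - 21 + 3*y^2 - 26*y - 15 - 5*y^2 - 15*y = -36*t^2 + t*(-22*y - 54) - 2*y^2 - 20*y - 18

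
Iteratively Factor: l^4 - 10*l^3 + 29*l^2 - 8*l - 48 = (l - 4)*(l^3 - 6*l^2 + 5*l + 12) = (l - 4)*(l + 1)*(l^2 - 7*l + 12) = (l - 4)*(l - 3)*(l + 1)*(l - 4)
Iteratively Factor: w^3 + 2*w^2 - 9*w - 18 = (w + 3)*(w^2 - w - 6) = (w + 2)*(w + 3)*(w - 3)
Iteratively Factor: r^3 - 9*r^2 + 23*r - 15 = (r - 5)*(r^2 - 4*r + 3) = (r - 5)*(r - 3)*(r - 1)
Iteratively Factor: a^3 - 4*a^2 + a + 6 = (a - 2)*(a^2 - 2*a - 3) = (a - 3)*(a - 2)*(a + 1)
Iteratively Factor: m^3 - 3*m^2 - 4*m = (m)*(m^2 - 3*m - 4) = m*(m + 1)*(m - 4)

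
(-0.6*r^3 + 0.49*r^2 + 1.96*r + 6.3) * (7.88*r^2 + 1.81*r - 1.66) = -4.728*r^5 + 2.7752*r^4 + 17.3277*r^3 + 52.3782*r^2 + 8.1494*r - 10.458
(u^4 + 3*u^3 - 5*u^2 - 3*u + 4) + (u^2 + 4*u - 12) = u^4 + 3*u^3 - 4*u^2 + u - 8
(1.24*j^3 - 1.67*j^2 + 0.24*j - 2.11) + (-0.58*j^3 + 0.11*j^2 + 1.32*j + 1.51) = 0.66*j^3 - 1.56*j^2 + 1.56*j - 0.6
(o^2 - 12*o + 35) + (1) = o^2 - 12*o + 36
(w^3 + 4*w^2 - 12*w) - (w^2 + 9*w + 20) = w^3 + 3*w^2 - 21*w - 20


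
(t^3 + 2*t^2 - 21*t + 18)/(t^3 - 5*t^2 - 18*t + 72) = (t^2 + 5*t - 6)/(t^2 - 2*t - 24)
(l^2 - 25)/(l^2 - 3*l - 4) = (25 - l^2)/(-l^2 + 3*l + 4)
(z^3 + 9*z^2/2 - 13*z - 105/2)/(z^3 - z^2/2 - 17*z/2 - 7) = (z^2 + 8*z + 15)/(z^2 + 3*z + 2)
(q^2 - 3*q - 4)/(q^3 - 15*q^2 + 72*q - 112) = (q + 1)/(q^2 - 11*q + 28)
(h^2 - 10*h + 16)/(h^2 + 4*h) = (h^2 - 10*h + 16)/(h*(h + 4))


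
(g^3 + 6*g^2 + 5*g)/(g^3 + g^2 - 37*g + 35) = g*(g^2 + 6*g + 5)/(g^3 + g^2 - 37*g + 35)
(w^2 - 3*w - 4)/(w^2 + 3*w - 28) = (w + 1)/(w + 7)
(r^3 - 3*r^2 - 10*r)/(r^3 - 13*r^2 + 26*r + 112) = r*(r - 5)/(r^2 - 15*r + 56)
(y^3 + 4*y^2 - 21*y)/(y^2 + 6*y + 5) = y*(y^2 + 4*y - 21)/(y^2 + 6*y + 5)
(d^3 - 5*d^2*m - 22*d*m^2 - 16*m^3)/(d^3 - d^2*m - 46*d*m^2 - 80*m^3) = (d + m)/(d + 5*m)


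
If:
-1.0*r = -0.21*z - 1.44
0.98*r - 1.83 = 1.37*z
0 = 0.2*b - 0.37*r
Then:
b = 2.52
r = 1.36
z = -0.36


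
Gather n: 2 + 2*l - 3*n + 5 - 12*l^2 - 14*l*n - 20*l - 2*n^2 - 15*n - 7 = -12*l^2 - 18*l - 2*n^2 + n*(-14*l - 18)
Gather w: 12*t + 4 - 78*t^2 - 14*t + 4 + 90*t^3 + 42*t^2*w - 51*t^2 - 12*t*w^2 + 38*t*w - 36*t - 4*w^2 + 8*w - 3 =90*t^3 - 129*t^2 - 38*t + w^2*(-12*t - 4) + w*(42*t^2 + 38*t + 8) + 5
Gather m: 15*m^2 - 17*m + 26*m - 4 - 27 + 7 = 15*m^2 + 9*m - 24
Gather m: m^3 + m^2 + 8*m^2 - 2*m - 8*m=m^3 + 9*m^2 - 10*m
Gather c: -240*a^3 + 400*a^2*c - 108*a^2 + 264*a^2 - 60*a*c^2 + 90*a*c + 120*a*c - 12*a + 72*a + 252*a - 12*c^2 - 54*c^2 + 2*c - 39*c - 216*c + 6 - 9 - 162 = -240*a^3 + 156*a^2 + 312*a + c^2*(-60*a - 66) + c*(400*a^2 + 210*a - 253) - 165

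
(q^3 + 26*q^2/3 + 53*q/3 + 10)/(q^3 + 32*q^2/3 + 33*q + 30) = (q + 1)/(q + 3)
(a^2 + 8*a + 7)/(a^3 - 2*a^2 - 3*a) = (a + 7)/(a*(a - 3))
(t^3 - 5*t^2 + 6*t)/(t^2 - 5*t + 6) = t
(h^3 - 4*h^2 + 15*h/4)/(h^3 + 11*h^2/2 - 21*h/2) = (h - 5/2)/(h + 7)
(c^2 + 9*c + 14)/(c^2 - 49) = (c + 2)/(c - 7)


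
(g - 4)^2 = g^2 - 8*g + 16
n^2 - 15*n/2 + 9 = (n - 6)*(n - 3/2)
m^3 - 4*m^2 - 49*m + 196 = (m - 7)*(m - 4)*(m + 7)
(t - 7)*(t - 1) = t^2 - 8*t + 7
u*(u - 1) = u^2 - u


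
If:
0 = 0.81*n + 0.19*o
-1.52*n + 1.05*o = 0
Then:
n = 0.00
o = 0.00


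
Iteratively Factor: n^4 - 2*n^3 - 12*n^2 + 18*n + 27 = (n - 3)*(n^3 + n^2 - 9*n - 9) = (n - 3)*(n + 3)*(n^2 - 2*n - 3) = (n - 3)*(n + 1)*(n + 3)*(n - 3)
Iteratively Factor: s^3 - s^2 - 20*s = (s - 5)*(s^2 + 4*s) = s*(s - 5)*(s + 4)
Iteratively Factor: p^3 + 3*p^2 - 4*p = (p - 1)*(p^2 + 4*p) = p*(p - 1)*(p + 4)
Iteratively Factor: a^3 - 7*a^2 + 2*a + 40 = (a - 5)*(a^2 - 2*a - 8) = (a - 5)*(a + 2)*(a - 4)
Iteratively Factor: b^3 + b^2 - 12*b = (b)*(b^2 + b - 12) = b*(b + 4)*(b - 3)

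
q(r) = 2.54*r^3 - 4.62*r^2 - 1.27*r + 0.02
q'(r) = 7.62*r^2 - 9.24*r - 1.27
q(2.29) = 3.39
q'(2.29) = 17.53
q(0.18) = -0.34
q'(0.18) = -2.69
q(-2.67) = -77.87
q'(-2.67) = 77.72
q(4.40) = 121.36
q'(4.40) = 105.60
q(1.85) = -2.06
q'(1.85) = 7.72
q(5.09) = 208.82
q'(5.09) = 149.12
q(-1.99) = -35.77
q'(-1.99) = 47.29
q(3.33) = 38.35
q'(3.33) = 52.46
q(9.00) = 1466.03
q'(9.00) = 532.79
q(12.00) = 3708.62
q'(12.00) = 985.13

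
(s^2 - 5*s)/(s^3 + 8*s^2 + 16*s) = (s - 5)/(s^2 + 8*s + 16)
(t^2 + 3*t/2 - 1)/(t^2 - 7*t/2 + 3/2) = (t + 2)/(t - 3)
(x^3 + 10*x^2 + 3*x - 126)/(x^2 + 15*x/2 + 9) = 2*(x^2 + 4*x - 21)/(2*x + 3)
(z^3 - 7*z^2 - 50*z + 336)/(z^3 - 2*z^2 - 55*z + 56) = (z - 6)/(z - 1)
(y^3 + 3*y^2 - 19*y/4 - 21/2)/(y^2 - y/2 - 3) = y + 7/2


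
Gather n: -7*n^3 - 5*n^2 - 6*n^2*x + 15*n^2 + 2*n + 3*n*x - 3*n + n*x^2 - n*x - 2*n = -7*n^3 + n^2*(10 - 6*x) + n*(x^2 + 2*x - 3)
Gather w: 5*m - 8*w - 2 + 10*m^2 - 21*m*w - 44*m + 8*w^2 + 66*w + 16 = 10*m^2 - 39*m + 8*w^2 + w*(58 - 21*m) + 14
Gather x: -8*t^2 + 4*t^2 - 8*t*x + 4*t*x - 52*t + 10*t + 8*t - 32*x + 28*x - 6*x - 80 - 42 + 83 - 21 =-4*t^2 - 34*t + x*(-4*t - 10) - 60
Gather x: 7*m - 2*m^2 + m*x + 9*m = -2*m^2 + m*x + 16*m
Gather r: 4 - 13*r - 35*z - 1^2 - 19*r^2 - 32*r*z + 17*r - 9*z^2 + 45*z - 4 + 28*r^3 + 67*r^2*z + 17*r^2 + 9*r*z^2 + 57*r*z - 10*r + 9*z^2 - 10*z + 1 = 28*r^3 + r^2*(67*z - 2) + r*(9*z^2 + 25*z - 6)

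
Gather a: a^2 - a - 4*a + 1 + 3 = a^2 - 5*a + 4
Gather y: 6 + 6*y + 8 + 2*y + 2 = 8*y + 16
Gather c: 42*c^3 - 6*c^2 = 42*c^3 - 6*c^2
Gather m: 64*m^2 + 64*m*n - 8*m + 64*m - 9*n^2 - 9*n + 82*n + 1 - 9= 64*m^2 + m*(64*n + 56) - 9*n^2 + 73*n - 8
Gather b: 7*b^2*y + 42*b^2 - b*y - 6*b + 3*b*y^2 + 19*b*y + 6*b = b^2*(7*y + 42) + b*(3*y^2 + 18*y)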